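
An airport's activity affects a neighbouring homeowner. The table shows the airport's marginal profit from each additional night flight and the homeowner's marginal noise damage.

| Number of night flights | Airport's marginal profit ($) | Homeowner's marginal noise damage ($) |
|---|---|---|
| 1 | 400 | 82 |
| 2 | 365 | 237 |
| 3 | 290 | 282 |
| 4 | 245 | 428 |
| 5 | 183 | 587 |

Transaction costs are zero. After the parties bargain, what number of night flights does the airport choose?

Bargaining reaches the level where marginal profit last exceeds marginal noise damage.
That holds through level 3 (290 ≥ 282) but not at 4 (245 < 428).

3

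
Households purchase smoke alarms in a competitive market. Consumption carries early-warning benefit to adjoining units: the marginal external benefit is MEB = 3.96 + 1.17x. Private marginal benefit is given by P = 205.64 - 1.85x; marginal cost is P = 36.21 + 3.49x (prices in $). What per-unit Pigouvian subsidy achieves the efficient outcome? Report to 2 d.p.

Social marginal benefit = demand + MEB = 209.60 - 0.68x.
Set SMB = MC: 209.60 - 0.68x = 36.21 + 3.49x → x* = 41.5803.
The Pigouvian subsidy equals MEB at x*: 3.96 + 1.17×41.5803 = 52.6090.

subsidy = $52.61 per unit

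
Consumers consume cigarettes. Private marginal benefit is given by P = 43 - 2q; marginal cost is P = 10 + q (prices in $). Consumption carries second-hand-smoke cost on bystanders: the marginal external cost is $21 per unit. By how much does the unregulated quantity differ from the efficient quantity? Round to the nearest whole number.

Market equilibrium (private): 10 + q = 43 - 2q → q_m = 11.0000.
Social marginal benefit = demand − MEC = 22 - 2q.
Set SMB = MC: 22 - 2q = 10 + q → q* = 4.0000.
Gap = |11.0000 − 4.0000| = 7.0000.

7 units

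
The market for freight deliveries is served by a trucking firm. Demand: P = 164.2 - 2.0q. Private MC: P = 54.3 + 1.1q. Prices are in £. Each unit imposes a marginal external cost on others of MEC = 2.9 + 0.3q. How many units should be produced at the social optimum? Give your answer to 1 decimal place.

q* = 31.5

Social marginal cost = private MC + MEC = 57.2 + 1.4q.
Set SMC = demand: 57.2 + 1.4q = 164.2 - 2.0q → q* = 31.4706.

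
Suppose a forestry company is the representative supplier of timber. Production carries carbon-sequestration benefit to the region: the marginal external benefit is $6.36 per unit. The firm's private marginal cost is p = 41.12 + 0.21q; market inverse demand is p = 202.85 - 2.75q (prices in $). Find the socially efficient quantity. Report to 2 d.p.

Social marginal cost = private MC − MEB = 34.76 + 0.21q.
Set SMC = demand: 34.76 + 0.21q = 202.85 - 2.75q → q* = 56.7872.

q* = 56.79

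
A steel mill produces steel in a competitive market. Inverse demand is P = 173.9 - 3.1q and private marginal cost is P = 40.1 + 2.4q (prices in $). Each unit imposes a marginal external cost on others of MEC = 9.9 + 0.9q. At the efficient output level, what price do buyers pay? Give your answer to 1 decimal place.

Social marginal cost = private MC + MEC = 50.0 + 3.3q.
Set SMC = demand: 50.0 + 3.3q = 173.9 - 3.1q → q* = 19.3594.
Consumer price on the demand curve at q*: 173.9 − 3.1×19.3594 = 113.8859.

P = $113.9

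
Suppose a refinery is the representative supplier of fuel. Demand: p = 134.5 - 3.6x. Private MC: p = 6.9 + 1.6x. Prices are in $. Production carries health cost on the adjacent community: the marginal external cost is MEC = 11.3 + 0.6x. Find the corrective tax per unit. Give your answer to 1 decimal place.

tax = $23.3 per unit

Social marginal cost = private MC + MEC = 18.2 + 2.2x.
Set SMC = demand: 18.2 + 2.2x = 134.5 - 3.6x → x* = 20.0517.
The Pigouvian tax equals MEC at x*: 11.3 + 0.6×20.0517 = 23.3310.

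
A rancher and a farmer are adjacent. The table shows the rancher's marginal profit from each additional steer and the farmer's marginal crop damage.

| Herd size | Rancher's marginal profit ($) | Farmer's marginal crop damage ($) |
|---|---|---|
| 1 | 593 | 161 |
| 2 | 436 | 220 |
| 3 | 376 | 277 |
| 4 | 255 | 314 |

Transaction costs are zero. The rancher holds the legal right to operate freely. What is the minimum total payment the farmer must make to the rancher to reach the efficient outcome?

Left alone the rancher would choose level 4 (marginal profit stays positive).
Efficient level: k* = 3 (marginal profit ≥ marginal crop damage through 3).
The farmer must at least cover the rancher's forgone profit from cutting 4→3: 255 = 255.

$255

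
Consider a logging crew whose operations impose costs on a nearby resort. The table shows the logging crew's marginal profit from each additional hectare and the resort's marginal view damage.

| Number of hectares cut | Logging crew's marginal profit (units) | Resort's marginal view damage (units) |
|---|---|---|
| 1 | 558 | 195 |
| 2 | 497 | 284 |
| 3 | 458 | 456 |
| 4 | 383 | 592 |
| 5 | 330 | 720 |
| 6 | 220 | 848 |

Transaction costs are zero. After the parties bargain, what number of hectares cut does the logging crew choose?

Bargaining reaches the level where marginal profit last exceeds marginal view damage.
That holds through level 3 (458 ≥ 456) but not at 4 (383 < 592).

3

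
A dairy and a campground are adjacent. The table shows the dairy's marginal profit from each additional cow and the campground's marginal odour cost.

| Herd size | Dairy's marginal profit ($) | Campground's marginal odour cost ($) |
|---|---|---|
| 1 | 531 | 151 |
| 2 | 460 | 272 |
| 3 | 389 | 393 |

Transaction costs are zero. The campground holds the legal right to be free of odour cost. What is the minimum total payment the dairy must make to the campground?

$423

Efficient level: marginal profit ≥ marginal odour cost through level 2, so k* = 2.
With the campground holding the right, the dairy must at least compensate total damage at k*: 151 + 272 = 423.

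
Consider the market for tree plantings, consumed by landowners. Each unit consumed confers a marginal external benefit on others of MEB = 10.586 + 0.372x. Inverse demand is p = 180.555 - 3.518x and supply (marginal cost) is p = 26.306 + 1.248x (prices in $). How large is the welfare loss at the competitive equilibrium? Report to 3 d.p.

Market equilibrium (private): 26.306 + 1.248x = 180.555 - 3.518x → x_m = 32.3645.
Social marginal benefit = demand + MEB = 191.141 - 3.146x.
Set SMB = MC: 191.141 - 3.146x = 26.306 + 1.248x → x* = 37.5137.
Height of the DWL triangle at x_m is SMB(x_m) − MC(x_m) = MEB(x_m) = 22.6256.
DWL = ½ × 5.1492 × 22.6256 = 58.2519.

DWL = $58.252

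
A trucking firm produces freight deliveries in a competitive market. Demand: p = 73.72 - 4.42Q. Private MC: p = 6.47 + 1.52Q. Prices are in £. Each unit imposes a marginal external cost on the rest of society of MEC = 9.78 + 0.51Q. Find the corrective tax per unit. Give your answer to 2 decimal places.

tax = £14.32 per unit

Social marginal cost = private MC + MEC = 16.25 + 2.03Q.
Set SMC = demand: 16.25 + 2.03Q = 73.72 - 4.42Q → Q* = 8.9101.
The Pigouvian tax equals MEC at Q*: 9.78 + 0.51×8.9101 = 14.3242.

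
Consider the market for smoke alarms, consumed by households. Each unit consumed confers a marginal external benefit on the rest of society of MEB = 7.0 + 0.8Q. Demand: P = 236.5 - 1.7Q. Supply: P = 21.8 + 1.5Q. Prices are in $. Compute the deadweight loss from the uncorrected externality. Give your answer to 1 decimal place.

Market equilibrium (private): 21.8 + 1.5Q = 236.5 - 1.7Q → Q_m = 67.0938.
Social marginal benefit = demand + MEB = 243.5 - 0.9Q.
Set SMB = MC: 243.5 - 0.9Q = 21.8 + 1.5Q → Q* = 92.3750.
The welfare-loss triangle has base |Q_m − Q*| and height MEB(Q_m) (the vertical gap between SMB and MC is zero at Q* and MEB at Q_m).
DWL = ½ × 25.2812 × 60.6750 = 766.9684.

DWL = $767.0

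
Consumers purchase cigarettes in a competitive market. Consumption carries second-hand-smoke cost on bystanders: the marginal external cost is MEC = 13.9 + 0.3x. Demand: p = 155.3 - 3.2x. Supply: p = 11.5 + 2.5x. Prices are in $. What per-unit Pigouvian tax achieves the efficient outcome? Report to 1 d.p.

tax = $20.4 per unit

Social marginal benefit = demand − MEC = 141.4 - 3.5x.
Set SMB = MC: 141.4 - 3.5x = 11.5 + 2.5x → x* = 21.6500.
The Pigouvian tax equals MEC at x*: 13.9 + 0.3×21.6500 = 20.3950.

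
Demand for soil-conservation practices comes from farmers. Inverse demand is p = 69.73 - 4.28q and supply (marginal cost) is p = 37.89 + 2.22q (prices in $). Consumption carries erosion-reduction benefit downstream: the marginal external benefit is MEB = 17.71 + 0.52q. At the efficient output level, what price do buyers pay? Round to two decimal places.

Social marginal benefit = demand + MEB = 87.44 - 3.76q.
Set SMB = MC: 87.44 - 3.76q = 37.89 + 2.22q → q* = 8.2860.
Consumer price on the demand curve at q*: 69.73 − 4.28×8.2860 = 34.2659.

P = $34.27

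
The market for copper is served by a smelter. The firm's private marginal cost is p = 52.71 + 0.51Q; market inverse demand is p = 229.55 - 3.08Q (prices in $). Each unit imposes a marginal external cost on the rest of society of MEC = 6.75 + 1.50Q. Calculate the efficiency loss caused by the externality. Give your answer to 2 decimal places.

Market equilibrium (private): 52.71 + 0.51Q = 229.55 - 3.08Q → Q_m = 49.2591.
Social marginal cost = private MC + MEC = 59.46 + 2.01Q.
Set SMC = demand: 59.46 + 2.01Q = 229.55 - 3.08Q → Q* = 33.4165.
Height of the DWL triangle at Q_m is SMC(Q_m) − demand(Q_m) = MEC(Q_m) = 80.6386.
DWL = ½ × 15.8426 × 80.6386 = 638.7625.

DWL = $638.76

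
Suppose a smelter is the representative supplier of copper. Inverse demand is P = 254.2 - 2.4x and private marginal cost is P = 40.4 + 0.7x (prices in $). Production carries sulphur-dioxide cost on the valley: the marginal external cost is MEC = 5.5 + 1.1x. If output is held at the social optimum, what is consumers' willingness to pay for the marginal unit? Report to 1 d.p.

Social marginal cost = private MC + MEC = 45.9 + 1.8x.
Set SMC = demand: 45.9 + 1.8x = 254.2 - 2.4x → x* = 49.5952.
Consumer price on the demand curve at x*: 254.2 − 2.4×49.5952 = 135.1715.

P = $135.2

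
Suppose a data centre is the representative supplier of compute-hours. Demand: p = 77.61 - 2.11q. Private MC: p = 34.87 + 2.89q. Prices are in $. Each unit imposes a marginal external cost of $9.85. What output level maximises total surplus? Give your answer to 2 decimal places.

Social marginal cost = private MC + MEC = 44.72 + 2.89q.
Set SMC = demand: 44.72 + 2.89q = 77.61 - 2.11q → q* = 6.5780.

q* = 6.58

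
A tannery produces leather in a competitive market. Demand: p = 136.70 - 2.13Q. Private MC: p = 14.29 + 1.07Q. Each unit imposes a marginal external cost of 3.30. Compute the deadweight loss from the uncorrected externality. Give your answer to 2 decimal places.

DWL = 1.70

Market equilibrium (private): 14.29 + 1.07Q = 136.70 - 2.13Q → Q_m = 38.2531.
Social marginal cost = private MC + MEC = 17.59 + 1.07Q.
Set SMC = demand: 17.59 + 1.07Q = 136.70 - 2.13Q → Q* = 37.2219.
Height of the DWL triangle at Q_m is SMC(Q_m) − demand(Q_m) = MEC(Q_m) = 3.3000.
DWL = ½ × 1.0312 × 3.3000 = 1.7015.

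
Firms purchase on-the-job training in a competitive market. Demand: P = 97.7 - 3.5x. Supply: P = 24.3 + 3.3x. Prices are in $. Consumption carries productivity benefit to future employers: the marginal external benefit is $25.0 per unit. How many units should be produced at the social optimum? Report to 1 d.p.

x* = 14.5

Social marginal benefit = demand + MEB = 122.7 - 3.5x.
Set SMB = MC: 122.7 - 3.5x = 24.3 + 3.3x → x* = 14.4706.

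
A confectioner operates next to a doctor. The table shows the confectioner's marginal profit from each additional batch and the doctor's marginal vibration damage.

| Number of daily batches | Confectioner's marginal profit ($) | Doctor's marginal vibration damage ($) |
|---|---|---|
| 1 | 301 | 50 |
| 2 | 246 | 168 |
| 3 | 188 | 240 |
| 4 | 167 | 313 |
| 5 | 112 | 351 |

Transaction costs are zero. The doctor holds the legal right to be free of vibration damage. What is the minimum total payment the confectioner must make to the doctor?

$218

Efficient level: marginal profit ≥ marginal vibration damage through level 2, so k* = 2.
With the doctor holding the right, the confectioner must at least compensate total damage at k*: 50 + 168 = 218.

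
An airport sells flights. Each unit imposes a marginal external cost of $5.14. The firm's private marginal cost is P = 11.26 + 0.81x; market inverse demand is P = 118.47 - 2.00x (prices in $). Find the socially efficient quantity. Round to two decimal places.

Social marginal cost = private MC + MEC = 16.40 + 0.81x.
Set SMC = demand: 16.40 + 0.81x = 118.47 - 2.00x → x* = 36.3238.

x* = 36.32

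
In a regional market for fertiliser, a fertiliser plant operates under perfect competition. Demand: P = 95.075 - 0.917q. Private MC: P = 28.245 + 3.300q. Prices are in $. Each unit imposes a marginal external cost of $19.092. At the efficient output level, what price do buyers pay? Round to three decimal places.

P = $84.694

Social marginal cost = private MC + MEC = 47.337 + 3.300q.
Set SMC = demand: 47.337 + 3.300q = 95.075 - 0.917q → q* = 11.3204.
Consumer price on the demand curve at q*: 95.075 − 0.917×11.3204 = 84.6942.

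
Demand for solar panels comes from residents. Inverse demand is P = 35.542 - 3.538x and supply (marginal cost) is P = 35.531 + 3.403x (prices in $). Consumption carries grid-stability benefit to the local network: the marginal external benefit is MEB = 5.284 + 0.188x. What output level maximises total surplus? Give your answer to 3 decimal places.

x* = 0.784

Social marginal benefit = demand + MEB = 40.826 - 3.350x.
Set SMB = MC: 40.826 - 3.350x = 35.531 + 3.403x → x* = 0.7841.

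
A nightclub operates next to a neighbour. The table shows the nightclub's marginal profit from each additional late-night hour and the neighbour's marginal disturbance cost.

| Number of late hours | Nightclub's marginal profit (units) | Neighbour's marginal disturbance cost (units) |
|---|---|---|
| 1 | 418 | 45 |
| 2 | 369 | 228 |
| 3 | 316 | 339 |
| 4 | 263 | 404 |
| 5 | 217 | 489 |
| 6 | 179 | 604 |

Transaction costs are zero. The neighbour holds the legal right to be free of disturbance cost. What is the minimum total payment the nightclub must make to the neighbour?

Efficient level: marginal profit ≥ marginal disturbance cost through level 2, so k* = 2.
With the neighbour holding the right, the nightclub must at least compensate total damage at k*: 45 + 228 = 273.

273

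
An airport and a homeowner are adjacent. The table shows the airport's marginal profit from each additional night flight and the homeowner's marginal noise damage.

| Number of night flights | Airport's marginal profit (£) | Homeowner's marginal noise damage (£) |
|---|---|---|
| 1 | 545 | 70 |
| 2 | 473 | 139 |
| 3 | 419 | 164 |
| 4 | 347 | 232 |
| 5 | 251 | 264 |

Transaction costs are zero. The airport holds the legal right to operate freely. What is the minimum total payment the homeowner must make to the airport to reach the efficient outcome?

Left alone the airport would choose level 5 (marginal profit stays positive).
Efficient level: k* = 4 (marginal profit ≥ marginal noise damage through 4).
The homeowner must at least cover the airport's forgone profit from cutting 5→4: 251 = 251.

£251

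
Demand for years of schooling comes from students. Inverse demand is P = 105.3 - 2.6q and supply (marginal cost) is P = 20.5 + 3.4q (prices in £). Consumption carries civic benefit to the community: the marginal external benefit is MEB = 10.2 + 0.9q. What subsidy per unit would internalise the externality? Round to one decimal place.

subsidy = £27.0 per unit

Social marginal benefit = demand + MEB = 115.5 - 1.7q.
Set SMB = MC: 115.5 - 1.7q = 20.5 + 3.4q → q* = 18.6275.
The Pigouvian subsidy equals MEB at q*: 10.2 + 0.9×18.6275 = 26.9648.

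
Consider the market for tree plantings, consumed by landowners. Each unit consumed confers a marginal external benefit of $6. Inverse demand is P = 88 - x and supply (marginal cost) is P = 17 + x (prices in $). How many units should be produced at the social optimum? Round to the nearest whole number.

x* = 39

Social marginal benefit = demand + MEB = 94 - x.
Set SMB = MC: 94 - x = 17 + x → x* = 38.5000.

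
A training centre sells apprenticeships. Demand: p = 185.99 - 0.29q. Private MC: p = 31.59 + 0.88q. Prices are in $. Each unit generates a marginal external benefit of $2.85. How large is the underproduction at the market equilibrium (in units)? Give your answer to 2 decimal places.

2.44 units

Market equilibrium (private): 31.59 + 0.88q = 185.99 - 0.29q → q_m = 131.9658.
Social marginal cost = private MC − MEB = 28.74 + 0.88q.
Set SMC = demand: 28.74 + 0.88q = 185.99 - 0.29q → q* = 134.4017.
Gap = |131.9658 − 134.4017| = 2.4359.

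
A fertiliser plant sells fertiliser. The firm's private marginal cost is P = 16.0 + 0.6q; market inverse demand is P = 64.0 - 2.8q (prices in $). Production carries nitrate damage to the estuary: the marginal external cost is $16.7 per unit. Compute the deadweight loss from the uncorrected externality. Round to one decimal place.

DWL = $41.0

Market equilibrium (private): 16.0 + 0.6q = 64.0 - 2.8q → q_m = 14.1176.
Social marginal cost = private MC + MEC = 32.7 + 0.6q.
Set SMC = demand: 32.7 + 0.6q = 64.0 - 2.8q → q* = 9.2059.
Between q* and q_m the wedge SMC − demand runs linearly from 0 to MEC(q_m), so the loss is a triangle.
DWL = ½ × 4.9117 × 16.7000 = 41.0127.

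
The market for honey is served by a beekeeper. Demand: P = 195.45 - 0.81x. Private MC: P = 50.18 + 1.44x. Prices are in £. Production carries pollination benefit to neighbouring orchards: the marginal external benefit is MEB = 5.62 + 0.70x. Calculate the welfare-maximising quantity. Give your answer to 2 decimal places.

x* = 97.35

Social marginal cost = private MC − MEB = 44.56 + 0.74x.
Set SMC = demand: 44.56 + 0.74x = 195.45 - 0.81x → x* = 97.3484.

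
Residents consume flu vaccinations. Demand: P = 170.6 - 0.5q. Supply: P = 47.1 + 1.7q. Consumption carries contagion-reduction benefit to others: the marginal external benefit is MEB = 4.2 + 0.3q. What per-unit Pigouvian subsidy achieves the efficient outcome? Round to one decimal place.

Social marginal benefit = demand + MEB = 174.8 - 0.2q.
Set SMB = MC: 174.8 - 0.2q = 47.1 + 1.7q → q* = 67.2105.
The Pigouvian subsidy equals MEB at q*: 4.2 + 0.3×67.2105 = 24.3632.

subsidy = 24.4 per unit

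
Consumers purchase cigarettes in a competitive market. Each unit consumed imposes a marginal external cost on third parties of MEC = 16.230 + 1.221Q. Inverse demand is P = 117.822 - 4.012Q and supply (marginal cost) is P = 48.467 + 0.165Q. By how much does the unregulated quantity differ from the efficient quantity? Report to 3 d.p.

6.762 units

Market equilibrium (private): 48.467 + 0.165Q = 117.822 - 4.012Q → Q_m = 16.6040.
Social marginal benefit = demand − MEC = 101.592 - 5.233Q.
Set SMB = MC: 101.592 - 5.233Q = 48.467 + 0.165Q → Q* = 9.8416.
Gap = |16.6040 − 9.8416| = 6.7624.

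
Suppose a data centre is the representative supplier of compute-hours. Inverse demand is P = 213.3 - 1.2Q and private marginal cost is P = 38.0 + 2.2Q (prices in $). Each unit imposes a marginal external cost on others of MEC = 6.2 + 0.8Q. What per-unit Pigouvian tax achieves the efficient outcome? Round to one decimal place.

tax = $38.4 per unit

Social marginal cost = private MC + MEC = 44.2 + 3.0Q.
Set SMC = demand: 44.2 + 3.0Q = 213.3 - 1.2Q → Q* = 40.2619.
The Pigouvian tax equals MEC at Q*: 6.2 + 0.8×40.2619 = 38.4095.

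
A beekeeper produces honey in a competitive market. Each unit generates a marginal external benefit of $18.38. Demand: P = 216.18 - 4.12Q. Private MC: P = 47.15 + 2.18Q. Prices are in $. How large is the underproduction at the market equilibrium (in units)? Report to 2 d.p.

Market equilibrium (private): 47.15 + 2.18Q = 216.18 - 4.12Q → Q_m = 26.8302.
Social marginal cost = private MC − MEB = 28.77 + 2.18Q.
Set SMC = demand: 28.77 + 2.18Q = 216.18 - 4.12Q → Q* = 29.7476.
Gap = |26.8302 − 29.7476| = 2.9174.

2.92 units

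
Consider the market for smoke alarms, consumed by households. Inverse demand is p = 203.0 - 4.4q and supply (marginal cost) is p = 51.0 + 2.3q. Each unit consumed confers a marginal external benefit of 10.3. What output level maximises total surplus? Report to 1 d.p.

q* = 24.2

Social marginal benefit = demand + MEB = 213.3 - 4.4q.
Set SMB = MC: 213.3 - 4.4q = 51.0 + 2.3q → q* = 24.2239.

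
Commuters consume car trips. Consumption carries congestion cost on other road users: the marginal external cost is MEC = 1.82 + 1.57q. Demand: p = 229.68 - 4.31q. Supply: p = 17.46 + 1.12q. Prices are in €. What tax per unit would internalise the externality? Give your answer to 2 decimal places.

Social marginal benefit = demand − MEC = 227.86 - 5.88q.
Set SMB = MC: 227.86 - 5.88q = 17.46 + 1.12q → q* = 30.0571.
The Pigouvian tax equals MEC at q*: 1.82 + 1.57×30.0571 = 49.0096.

tax = €49.01 per unit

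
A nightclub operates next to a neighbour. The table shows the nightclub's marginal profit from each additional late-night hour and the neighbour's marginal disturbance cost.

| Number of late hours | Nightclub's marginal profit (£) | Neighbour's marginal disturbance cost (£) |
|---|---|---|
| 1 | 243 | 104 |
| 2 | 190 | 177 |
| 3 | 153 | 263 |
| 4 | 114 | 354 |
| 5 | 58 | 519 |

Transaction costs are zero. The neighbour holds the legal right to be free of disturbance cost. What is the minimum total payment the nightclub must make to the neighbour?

Efficient level: marginal profit ≥ marginal disturbance cost through level 2, so k* = 2.
With the neighbour holding the right, the nightclub must at least compensate total damage at k*: 104 + 177 = 281.

£281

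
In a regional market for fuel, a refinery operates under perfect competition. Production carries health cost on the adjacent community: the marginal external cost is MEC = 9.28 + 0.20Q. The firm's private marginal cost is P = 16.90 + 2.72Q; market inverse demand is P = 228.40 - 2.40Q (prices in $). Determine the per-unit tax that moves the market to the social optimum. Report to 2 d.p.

tax = $16.88 per unit

Social marginal cost = private MC + MEC = 26.18 + 2.92Q.
Set SMC = demand: 26.18 + 2.92Q = 228.40 - 2.40Q → Q* = 38.0113.
The Pigouvian tax equals MEC at Q*: 9.28 + 0.20×38.0113 = 16.8823.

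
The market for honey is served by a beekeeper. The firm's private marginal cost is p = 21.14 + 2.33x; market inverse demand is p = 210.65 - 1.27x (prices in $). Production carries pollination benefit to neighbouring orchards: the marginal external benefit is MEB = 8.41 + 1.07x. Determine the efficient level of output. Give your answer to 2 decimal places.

Social marginal cost = private MC − MEB = 12.73 + 1.26x.
Set SMC = demand: 12.73 + 1.26x = 210.65 - 1.27x → x* = 78.2292.

x* = 78.23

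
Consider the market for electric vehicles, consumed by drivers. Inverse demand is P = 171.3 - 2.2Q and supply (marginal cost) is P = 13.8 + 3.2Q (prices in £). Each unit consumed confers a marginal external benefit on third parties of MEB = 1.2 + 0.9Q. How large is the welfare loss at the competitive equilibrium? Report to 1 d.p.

DWL = £83.7

Market equilibrium (private): 13.8 + 3.2Q = 171.3 - 2.2Q → Q_m = 29.1667.
Social marginal benefit = demand + MEB = 172.5 - 1.3Q.
Set SMB = MC: 172.5 - 1.3Q = 13.8 + 3.2Q → Q* = 35.2667.
Height of the DWL triangle at Q_m is SMB(Q_m) − MC(Q_m) = MEB(Q_m) = 27.4500.
DWL = ½ × 6.1000 × 27.4500 = 83.7225.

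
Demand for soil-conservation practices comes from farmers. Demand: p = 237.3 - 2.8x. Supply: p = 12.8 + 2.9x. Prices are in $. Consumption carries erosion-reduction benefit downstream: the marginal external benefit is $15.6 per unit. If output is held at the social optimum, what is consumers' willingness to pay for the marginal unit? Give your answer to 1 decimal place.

Social marginal benefit = demand + MEB = 252.9 - 2.8x.
Set SMB = MC: 252.9 - 2.8x = 12.8 + 2.9x → x* = 42.1228.
Consumer price on the demand curve at x*: 237.3 − 2.8×42.1228 = 119.3562.

P = $119.4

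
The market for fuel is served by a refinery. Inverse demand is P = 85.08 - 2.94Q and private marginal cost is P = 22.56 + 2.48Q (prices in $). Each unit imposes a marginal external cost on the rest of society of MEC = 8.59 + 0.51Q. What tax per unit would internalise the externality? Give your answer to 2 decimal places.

tax = $13.23 per unit

Social marginal cost = private MC + MEC = 31.15 + 2.99Q.
Set SMC = demand: 31.15 + 2.99Q = 85.08 - 2.94Q → Q* = 9.0944.
The Pigouvian tax equals MEC at Q*: 8.59 + 0.51×9.0944 = 13.2281.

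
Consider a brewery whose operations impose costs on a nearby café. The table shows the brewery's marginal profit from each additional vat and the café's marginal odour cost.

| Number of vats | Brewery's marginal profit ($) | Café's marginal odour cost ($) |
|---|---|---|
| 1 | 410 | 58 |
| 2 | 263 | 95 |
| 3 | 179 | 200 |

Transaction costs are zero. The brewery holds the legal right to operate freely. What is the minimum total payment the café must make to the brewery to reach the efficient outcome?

Left alone the brewery would choose level 3 (marginal profit stays positive).
Efficient level: k* = 2 (marginal profit ≥ marginal odour cost through 2).
The café must at least cover the brewery's forgone profit from cutting 3→2: 179 = 179.

$179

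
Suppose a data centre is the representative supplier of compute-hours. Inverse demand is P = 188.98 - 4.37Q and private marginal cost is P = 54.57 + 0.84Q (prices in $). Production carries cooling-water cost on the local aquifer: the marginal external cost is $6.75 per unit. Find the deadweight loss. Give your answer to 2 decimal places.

Market equilibrium (private): 54.57 + 0.84Q = 188.98 - 4.37Q → Q_m = 25.7985.
Social marginal cost = private MC + MEC = 61.32 + 0.84Q.
Set SMC = demand: 61.32 + 0.84Q = 188.98 - 4.37Q → Q* = 24.5029.
The loss is the area between SMC and demand from Q* to Q_m; with linear curves that's a triangle of height MEC(Q_m).
DWL = ½ × 1.2956 × 6.7500 = 4.3727.

DWL = $4.37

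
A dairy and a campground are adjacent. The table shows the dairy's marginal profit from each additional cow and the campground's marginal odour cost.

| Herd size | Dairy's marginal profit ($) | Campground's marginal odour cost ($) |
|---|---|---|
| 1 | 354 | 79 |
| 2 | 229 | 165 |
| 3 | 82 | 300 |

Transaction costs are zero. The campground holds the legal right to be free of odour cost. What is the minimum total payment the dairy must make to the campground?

Efficient level: marginal profit ≥ marginal odour cost through level 2, so k* = 2.
With the campground holding the right, the dairy must at least compensate total damage at k*: 79 + 165 = 244.

$244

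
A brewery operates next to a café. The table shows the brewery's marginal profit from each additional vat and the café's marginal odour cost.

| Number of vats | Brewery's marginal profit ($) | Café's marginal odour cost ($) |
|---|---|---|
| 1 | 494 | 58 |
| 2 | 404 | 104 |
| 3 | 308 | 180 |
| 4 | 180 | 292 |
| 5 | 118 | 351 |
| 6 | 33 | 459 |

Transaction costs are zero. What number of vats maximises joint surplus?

Bargaining reaches the level where marginal profit last exceeds marginal odour cost.
That holds through level 3 (308 ≥ 180) but not at 4 (180 < 292).

3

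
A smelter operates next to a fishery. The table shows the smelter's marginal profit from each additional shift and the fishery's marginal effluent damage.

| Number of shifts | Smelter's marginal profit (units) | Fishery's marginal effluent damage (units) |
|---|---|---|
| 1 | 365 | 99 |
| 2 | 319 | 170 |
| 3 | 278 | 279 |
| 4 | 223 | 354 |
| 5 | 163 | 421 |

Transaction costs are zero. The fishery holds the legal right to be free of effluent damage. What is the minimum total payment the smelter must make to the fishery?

269

Efficient level: marginal profit ≥ marginal effluent damage through level 2, so k* = 2.
With the fishery holding the right, the smelter must at least compensate total damage at k*: 99 + 170 = 269.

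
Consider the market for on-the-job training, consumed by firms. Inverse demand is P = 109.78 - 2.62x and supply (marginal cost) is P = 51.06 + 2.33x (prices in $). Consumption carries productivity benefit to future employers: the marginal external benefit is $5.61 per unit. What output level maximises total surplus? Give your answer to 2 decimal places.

Social marginal benefit = demand + MEB = 115.39 - 2.62x.
Set SMB = MC: 115.39 - 2.62x = 51.06 + 2.33x → x* = 12.9960.

x* = 13.00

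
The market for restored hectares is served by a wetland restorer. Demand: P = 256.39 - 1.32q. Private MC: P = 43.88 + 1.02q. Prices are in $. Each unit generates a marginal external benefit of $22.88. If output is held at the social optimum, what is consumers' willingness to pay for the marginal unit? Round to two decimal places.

P = $123.61

Social marginal cost = private MC − MEB = 21.00 + 1.02q.
Set SMC = demand: 21.00 + 1.02q = 256.39 - 1.32q → q* = 100.5940.
Consumer price on the demand curve at q*: 256.39 − 1.32×100.5940 = 123.6059.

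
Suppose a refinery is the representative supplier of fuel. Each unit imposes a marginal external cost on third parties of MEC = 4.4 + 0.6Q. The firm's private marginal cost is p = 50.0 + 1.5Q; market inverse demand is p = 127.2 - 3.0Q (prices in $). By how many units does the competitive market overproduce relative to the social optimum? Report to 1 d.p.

Market equilibrium (private): 50.0 + 1.5Q = 127.2 - 3.0Q → Q_m = 17.1556.
Social marginal cost = private MC + MEC = 54.4 + 2.1Q.
Set SMC = demand: 54.4 + 2.1Q = 127.2 - 3.0Q → Q* = 14.2745.
Gap = |17.1556 − 14.2745| = 2.8811.

2.9 units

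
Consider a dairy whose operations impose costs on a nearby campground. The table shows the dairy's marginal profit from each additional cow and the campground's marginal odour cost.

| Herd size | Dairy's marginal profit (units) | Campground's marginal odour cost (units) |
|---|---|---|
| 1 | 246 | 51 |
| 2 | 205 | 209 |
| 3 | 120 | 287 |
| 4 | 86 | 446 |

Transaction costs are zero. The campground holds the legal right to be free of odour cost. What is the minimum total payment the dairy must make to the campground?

51

Efficient level: marginal profit ≥ marginal odour cost through level 1, so k* = 1.
With the campground holding the right, the dairy must at least compensate total damage at k*: 51 = 51.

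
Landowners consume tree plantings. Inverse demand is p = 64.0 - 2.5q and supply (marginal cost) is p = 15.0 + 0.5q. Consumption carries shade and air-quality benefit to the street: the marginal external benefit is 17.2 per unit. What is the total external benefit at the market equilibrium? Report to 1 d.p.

280.9

Market equilibrium (private): 15.0 + 0.5q = 64.0 - 2.5q → q_m = 16.3333.
Total external benefit = MEB × q_m = 17.2 × 16.3333 = 280.9328.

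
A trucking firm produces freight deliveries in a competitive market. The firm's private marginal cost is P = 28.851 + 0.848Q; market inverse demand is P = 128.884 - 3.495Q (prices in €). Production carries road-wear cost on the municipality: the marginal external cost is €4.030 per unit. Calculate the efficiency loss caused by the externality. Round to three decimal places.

DWL = €1.870

Market equilibrium (private): 28.851 + 0.848Q = 128.884 - 3.495Q → Q_m = 23.0332.
Social marginal cost = private MC + MEC = 32.881 + 0.848Q.
Set SMC = demand: 32.881 + 0.848Q = 128.884 - 3.495Q → Q* = 22.1052.
The welfare-loss triangle has base |Q_m − Q*| and height MEC(Q_m) (the vertical gap between SMC and demand is zero at Q* and MEC at Q_m).
DWL = ½ × 0.9280 × 4.0300 = 1.8699.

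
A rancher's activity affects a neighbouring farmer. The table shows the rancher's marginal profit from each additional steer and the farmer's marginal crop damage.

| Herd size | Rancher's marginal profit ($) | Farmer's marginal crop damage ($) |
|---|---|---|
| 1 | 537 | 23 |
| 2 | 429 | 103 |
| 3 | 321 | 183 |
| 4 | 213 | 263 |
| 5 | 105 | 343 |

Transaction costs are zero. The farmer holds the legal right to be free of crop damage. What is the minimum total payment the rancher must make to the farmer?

Efficient level: marginal profit ≥ marginal crop damage through level 3, so k* = 3.
With the farmer holding the right, the rancher must at least compensate total damage at k*: 23 + 103 + 183 = 309.

$309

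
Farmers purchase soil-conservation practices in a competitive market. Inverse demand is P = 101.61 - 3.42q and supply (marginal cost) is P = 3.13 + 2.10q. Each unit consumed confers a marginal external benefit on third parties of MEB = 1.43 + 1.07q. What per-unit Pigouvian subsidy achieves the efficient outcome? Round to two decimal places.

Social marginal benefit = demand + MEB = 103.04 - 2.35q.
Set SMB = MC: 103.04 - 2.35q = 3.13 + 2.10q → q* = 22.4517.
The Pigouvian subsidy equals MEB at q*: 1.43 + 1.07×22.4517 = 25.4533.

subsidy = 25.45 per unit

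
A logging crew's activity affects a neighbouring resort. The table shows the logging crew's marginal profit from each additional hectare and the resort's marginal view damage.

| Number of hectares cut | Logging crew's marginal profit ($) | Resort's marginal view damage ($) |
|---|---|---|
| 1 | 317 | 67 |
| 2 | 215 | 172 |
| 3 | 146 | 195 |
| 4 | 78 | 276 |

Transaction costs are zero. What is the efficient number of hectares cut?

Bargaining reaches the level where marginal profit last exceeds marginal view damage.
That holds through level 2 (215 ≥ 172) but not at 3 (146 < 195).

2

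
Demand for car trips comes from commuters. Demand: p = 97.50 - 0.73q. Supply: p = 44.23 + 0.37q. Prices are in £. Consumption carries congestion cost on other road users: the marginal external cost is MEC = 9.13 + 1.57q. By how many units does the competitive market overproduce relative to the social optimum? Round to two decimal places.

Market equilibrium (private): 44.23 + 0.37q = 97.50 - 0.73q → q_m = 48.4273.
Social marginal benefit = demand − MEC = 88.37 - 2.30q.
Set SMB = MC: 88.37 - 2.30q = 44.23 + 0.37q → q* = 16.5318.
Gap = |48.4273 − 16.5318| = 31.8955.

31.90 units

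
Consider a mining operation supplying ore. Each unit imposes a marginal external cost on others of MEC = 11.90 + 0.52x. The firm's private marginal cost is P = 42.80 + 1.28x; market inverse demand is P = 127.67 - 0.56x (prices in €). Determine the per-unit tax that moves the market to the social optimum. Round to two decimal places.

Social marginal cost = private MC + MEC = 54.70 + 1.80x.
Set SMC = demand: 54.70 + 1.80x = 127.67 - 0.56x → x* = 30.9195.
The Pigouvian tax equals MEC at x*: 11.90 + 0.52×30.9195 = 27.9781.

tax = €27.98 per unit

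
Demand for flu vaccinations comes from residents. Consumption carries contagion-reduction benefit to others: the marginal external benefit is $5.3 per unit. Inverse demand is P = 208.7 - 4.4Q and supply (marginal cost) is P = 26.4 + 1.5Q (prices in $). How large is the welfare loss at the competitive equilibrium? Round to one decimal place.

Market equilibrium (private): 26.4 + 1.5Q = 208.7 - 4.4Q → Q_m = 30.8983.
Social marginal benefit = demand + MEB = 214.0 - 4.4Q.
Set SMB = MC: 214.0 - 4.4Q = 26.4 + 1.5Q → Q* = 31.7966.
Between Q* and Q_m the wedge SMB − MC runs linearly from 0 to MEB(Q_m), so the loss is a triangle.
DWL = ½ × 0.8983 × 5.3000 = 2.3805.

DWL = $2.4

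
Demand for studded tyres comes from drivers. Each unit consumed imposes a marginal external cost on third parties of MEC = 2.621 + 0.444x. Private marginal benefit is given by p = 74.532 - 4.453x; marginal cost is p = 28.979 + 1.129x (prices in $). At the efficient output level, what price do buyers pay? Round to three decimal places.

P = $42.807

Social marginal benefit = demand − MEC = 71.911 - 4.897x.
Set SMB = MC: 71.911 - 4.897x = 28.979 + 1.129x → x* = 7.1245.
Consumer price on the demand curve at x*: 74.532 − 4.453×7.1245 = 42.8066.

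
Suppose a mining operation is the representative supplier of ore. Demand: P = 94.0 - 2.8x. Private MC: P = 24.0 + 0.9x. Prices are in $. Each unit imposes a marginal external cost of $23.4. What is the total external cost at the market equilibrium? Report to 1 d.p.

$442.7

Market equilibrium (private): 24.0 + 0.9x = 94.0 - 2.8x → x_m = 18.9189.
Total external cost = MEC × x_m = 23.4 × 18.9189 = 442.7023.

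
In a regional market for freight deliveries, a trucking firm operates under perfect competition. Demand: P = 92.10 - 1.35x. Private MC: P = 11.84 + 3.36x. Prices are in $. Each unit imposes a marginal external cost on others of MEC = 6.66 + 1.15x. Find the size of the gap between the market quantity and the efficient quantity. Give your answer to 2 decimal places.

Market equilibrium (private): 11.84 + 3.36x = 92.10 - 1.35x → x_m = 17.0403.
Social marginal cost = private MC + MEC = 18.50 + 4.51x.
Set SMC = demand: 18.50 + 4.51x = 92.10 - 1.35x → x* = 12.5597.
Gap = |17.0403 − 12.5597| = 4.4806.

4.48 units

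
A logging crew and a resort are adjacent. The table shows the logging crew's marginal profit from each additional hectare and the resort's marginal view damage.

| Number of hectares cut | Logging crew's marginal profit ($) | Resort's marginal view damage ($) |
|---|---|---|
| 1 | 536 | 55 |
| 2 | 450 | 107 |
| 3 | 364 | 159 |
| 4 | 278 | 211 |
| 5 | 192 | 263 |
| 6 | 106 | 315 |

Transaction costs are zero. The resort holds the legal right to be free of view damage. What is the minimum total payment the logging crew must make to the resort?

Efficient level: marginal profit ≥ marginal view damage through level 4, so k* = 4.
With the resort holding the right, the logging crew must at least compensate total damage at k*: 55 + 107 + 159 + 211 = 532.

$532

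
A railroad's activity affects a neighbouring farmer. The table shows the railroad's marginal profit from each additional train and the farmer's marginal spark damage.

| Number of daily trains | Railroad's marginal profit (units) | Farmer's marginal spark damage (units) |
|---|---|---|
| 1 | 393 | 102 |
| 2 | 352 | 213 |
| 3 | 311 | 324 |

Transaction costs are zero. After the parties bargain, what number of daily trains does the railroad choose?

Bargaining reaches the level where marginal profit last exceeds marginal spark damage.
That holds through level 2 (352 ≥ 213) but not at 3 (311 < 324).

2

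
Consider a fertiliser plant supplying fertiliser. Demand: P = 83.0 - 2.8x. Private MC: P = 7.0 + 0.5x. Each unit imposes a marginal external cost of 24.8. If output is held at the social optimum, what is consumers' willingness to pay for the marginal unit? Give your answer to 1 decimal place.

P = 39.6

Social marginal cost = private MC + MEC = 31.8 + 0.5x.
Set SMC = demand: 31.8 + 0.5x = 83.0 - 2.8x → x* = 15.5152.
Consumer price on the demand curve at x*: 83.0 − 2.8×15.5152 = 39.5574.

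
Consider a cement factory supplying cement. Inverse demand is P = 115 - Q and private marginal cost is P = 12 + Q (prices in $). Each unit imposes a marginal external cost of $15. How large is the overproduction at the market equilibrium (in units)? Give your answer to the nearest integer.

Market equilibrium (private): 12 + Q = 115 - Q → Q_m = 51.5000.
Social marginal cost = private MC + MEC = 27 + Q.
Set SMC = demand: 27 + Q = 115 - Q → Q* = 44.0000.
Gap = |51.5000 − 44.0000| = 7.5000.

8 units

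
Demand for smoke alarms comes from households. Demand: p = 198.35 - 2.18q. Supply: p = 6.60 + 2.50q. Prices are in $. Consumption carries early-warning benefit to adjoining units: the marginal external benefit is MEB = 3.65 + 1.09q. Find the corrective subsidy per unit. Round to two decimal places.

subsidy = $62.98 per unit

Social marginal benefit = demand + MEB = 202.00 - 1.09q.
Set SMB = MC: 202.00 - 1.09q = 6.60 + 2.50q → q* = 54.4290.
The Pigouvian subsidy equals MEB at q*: 3.65 + 1.09×54.4290 = 62.9776.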